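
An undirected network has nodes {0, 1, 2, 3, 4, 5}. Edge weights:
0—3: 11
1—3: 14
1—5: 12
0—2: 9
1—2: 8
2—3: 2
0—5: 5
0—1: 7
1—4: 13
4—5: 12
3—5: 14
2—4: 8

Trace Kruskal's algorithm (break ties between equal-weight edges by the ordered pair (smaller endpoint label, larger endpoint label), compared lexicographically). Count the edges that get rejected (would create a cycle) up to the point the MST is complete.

0

Sort edges by weight, then run Kruskal:
2—3 (2): add. Components now {0} {1} {2,3} {4} {5}
0—5 (5): add. Components now {0,5} {1} {2,3} {4}
0—1 (7): add. Components now {0,1,5} {2,3} {4}
1—2 (8): add. Components now {0,1,2,3,5} {4}
2—4 (8): add. Components now {0,1,2,3,4,5}
Edges rejected before the tree was complete: 0.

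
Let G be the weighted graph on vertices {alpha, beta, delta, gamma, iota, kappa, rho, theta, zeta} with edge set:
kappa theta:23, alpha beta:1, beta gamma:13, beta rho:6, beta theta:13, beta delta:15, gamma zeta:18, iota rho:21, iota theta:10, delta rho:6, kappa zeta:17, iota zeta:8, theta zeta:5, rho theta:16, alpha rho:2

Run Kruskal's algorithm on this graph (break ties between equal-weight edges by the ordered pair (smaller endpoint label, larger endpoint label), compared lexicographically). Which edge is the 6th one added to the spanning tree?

beta-gamma

Sort edges by weight, then run Kruskal:
alpha beta (1): add — endpoints in different components.
alpha rho (2): add — endpoints in different components.
theta zeta (5): add — endpoints in different components.
beta rho (6): skip — rho and beta already connected.
delta rho (6): add — endpoints in different components.
iota zeta (8): add — endpoints in different components.
iota theta (10): skip — iota and theta already connected.
beta gamma (13): add — endpoints in different components.
beta theta (13): add — endpoints in different components.
beta delta (15): skip — delta and beta already connected.
rho theta (16): skip — rho and theta already connected.
kappa zeta (17): add — endpoints in different components.
The 6th edge added is beta gamma.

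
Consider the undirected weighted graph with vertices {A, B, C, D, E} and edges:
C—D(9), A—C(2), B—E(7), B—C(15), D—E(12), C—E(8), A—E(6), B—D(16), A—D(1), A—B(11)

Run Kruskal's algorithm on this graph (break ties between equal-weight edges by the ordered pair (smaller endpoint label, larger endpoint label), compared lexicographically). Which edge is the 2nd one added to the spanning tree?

Kruskal's algorithm — process edges by increasing weight (ties by edge label):
A—D (1): add. Components now {A,D} {B} {C} {E}
A—C (2): add. Components now {A,C,D} {B} {E}
A—E (6): add. Components now {A,C,D,E} {B}
B—E (7): add. Components now {A,B,C,D,E}
The 2nd edge added is A—C.

A-C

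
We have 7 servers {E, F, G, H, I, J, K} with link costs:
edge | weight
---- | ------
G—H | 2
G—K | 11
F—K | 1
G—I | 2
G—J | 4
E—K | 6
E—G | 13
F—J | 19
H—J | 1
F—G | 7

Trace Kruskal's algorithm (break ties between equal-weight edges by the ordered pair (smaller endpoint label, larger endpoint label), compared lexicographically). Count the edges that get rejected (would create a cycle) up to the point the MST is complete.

Kruskal: consider edges lightest-first.
F—K (1): add. Components now {E} {F,K} {G} {H} {I} {J}
H—J (1): add. Components now {E} {F,K} {G} {H,J} {I}
G—H (2): add. Components now {E} {F,K} {G,H,J} {I}
G—I (2): add. Components now {E} {F,K} {G,H,I,J}
G—J (4): skip — G and J already connected.
E—K (6): add. Components now {E,F,K} {G,H,I,J}
F—G (7): add. Components now {E,F,G,H,I,J,K}
Edges rejected before the tree was complete: 1.

1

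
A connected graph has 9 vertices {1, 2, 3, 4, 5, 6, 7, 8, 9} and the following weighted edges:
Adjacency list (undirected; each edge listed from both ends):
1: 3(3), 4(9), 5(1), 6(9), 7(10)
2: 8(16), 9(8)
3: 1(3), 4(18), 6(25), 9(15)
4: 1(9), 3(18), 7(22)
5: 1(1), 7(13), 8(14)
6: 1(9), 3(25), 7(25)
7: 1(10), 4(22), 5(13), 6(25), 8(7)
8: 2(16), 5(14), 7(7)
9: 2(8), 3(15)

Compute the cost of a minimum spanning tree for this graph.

Kruskal's algorithm — process edges by increasing weight (ties by edge label):
1 5 (1): add — endpoints in different components.
1 3 (3): add — endpoints in different components.
7 8 (7): add — endpoints in different components.
2 9 (8): add — endpoints in different components.
1 4 (9): add — endpoints in different components.
1 6 (9): add — endpoints in different components.
1 7 (10): add — endpoints in different components.
5 7 (13): skip — 5 and 7 already connected.
5 8 (14): skip — 5 and 8 already connected.
3 9 (15): add — endpoints in different components.
MST edges: 1 5, 1 3, 7 8, 2 9, 1 4, 1 6, 1 7, 3 9; total weight 1+3+7+8+9+9+10+15 = 62.

62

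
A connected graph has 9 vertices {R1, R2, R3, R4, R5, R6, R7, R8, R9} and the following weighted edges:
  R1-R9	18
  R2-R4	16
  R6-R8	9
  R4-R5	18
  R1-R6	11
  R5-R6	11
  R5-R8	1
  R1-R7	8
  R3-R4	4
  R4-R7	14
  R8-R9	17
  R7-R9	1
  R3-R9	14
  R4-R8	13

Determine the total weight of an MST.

63

Prim, starting at R7.
Step 1: frontier [R7-R9 1, R1-R7 8, R4-R7 14] → take R7-R9 (1); add R9.
Step 2: frontier [R1-R7 8, R4-R7 14, R3-R9 14, R8-R9 17, R1-R9 18] → take R1-R7 (8); add R1.
Step 3: frontier [R1-R6 11, R4-R7 14, R3-R9 14, R8-R9 17] → take R1-R6 (11); add R6.
Step 4: frontier [R6-R8 9, R5-R6 11, R4-R7 14, R3-R9 14, R8-R9 17] → take R6-R8 (9); add R8.
Step 5: frontier [R5-R6 11, R4-R7 14, R5-R8 1, R4-R8 13, R3-R9 14] → take R5-R8 (1); add R5.
Step 6: frontier [R4-R5 18, R4-R7 14, R4-R8 13, R3-R9 14] → take R4-R8 (13); add R4.
Step 7: frontier [R3-R4 4, R2-R4 16, R3-R9 14] → take R3-R4 (4); add R3.
Step 8: frontier [R2-R4 16] → take R2-R4 (16); add R2.
MST edges: R7-R9, R1-R7, R1-R6, R6-R8, R5-R8, R4-R8, R3-R4, R2-R4; total weight 1+8+11+9+1+13+4+16 = 63.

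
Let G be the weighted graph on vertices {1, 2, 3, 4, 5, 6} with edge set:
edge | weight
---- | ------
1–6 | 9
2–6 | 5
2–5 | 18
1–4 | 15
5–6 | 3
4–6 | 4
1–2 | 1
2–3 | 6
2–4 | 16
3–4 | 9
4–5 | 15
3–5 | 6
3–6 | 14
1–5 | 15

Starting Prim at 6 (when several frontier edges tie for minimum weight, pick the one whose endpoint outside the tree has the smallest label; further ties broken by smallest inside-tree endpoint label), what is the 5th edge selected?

2-3

Prim, starting at 6.
Step 1: cheapest edge leaving the tree is 5–6 (3); add 5.
Step 2: cheapest edge leaving the tree is 4–6 (4); add 4.
Step 3: cheapest edge leaving the tree is 2–6 (5); add 2.
Step 4: cheapest edge leaving the tree is 1–2 (1); add 1.
Step 5: cheapest edge leaving the tree is 2–3 (6); add 3.
The 5th edge added is 2–3.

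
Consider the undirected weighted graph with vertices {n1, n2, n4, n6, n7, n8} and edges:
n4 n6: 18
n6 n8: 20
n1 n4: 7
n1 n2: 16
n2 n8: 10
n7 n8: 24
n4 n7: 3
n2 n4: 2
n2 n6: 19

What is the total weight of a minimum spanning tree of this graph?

Kruskal's algorithm — process edges by increasing weight (ties by edge label):
n2 n4 (2): add — endpoints in different components.
n4 n7 (3): add — endpoints in different components.
n1 n4 (7): add — endpoints in different components.
n2 n8 (10): add — endpoints in different components.
n1 n2 (16): skip — n2 and n1 already connected.
n4 n6 (18): add — endpoints in different components.
MST edges: n2 n4, n4 n7, n1 n4, n2 n8, n4 n6; total weight 2+3+7+10+18 = 40.

40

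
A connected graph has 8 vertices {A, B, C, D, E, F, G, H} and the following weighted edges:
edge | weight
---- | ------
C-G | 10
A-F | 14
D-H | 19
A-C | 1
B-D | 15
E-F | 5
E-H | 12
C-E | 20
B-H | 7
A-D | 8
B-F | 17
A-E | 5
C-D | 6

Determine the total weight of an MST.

46

Kruskal's algorithm — process edges by increasing weight (ties by edge label):
A-C (1): add — endpoints in different components.
A-E (5): add — endpoints in different components.
E-F (5): add — endpoints in different components.
C-D (6): add — endpoints in different components.
B-H (7): add — endpoints in different components.
A-D (8): skip — A and D already connected.
C-G (10): add — endpoints in different components.
E-H (12): add — endpoints in different components.
MST edges: A-C, A-E, E-F, C-D, B-H, C-G, E-H; total weight 1+5+5+6+7+10+12 = 46.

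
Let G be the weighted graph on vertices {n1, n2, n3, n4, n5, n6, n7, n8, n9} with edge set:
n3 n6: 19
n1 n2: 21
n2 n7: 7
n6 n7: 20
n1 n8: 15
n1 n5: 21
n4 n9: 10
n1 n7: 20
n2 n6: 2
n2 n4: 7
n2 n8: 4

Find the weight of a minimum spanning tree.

Prim's algorithm from n2:
Step 1: frontier [n2 n6 2, n2 n8 4, n2 n4 7, n2 n7 7, n1 n2 21] → take n2 n6 (2); add n6.
Step 2: frontier [n2 n8 4, n2 n4 7, n2 n7 7, n1 n2 21, n3 n6 19, n6 n7 20] → take n2 n8 (4); add n8.
Step 3: frontier [n2 n4 7, n2 n7 7, n1 n2 21, n3 n6 19, n6 n7 20, n1 n8 15] → take n2 n4 (7); add n4.
Step 4: frontier [n2 n7 7, n1 n2 21, n4 n9 10, n3 n6 19, n6 n7 20, n1 n8 15] → take n2 n7 (7); add n7.
Step 5: frontier [n1 n2 21, n4 n9 10, n3 n6 19, n1 n7 20, n1 n8 15] → take n4 n9 (10); add n9.
Step 6: frontier [n1 n2 21, n3 n6 19, n1 n7 20, n1 n8 15] → take n1 n8 (15); add n1.
Step 7: frontier [n1 n5 21, n3 n6 19] → take n3 n6 (19); add n3.
Step 8: frontier [n1 n5 21] → take n1 n5 (21); add n5.
MST edges: n2 n6, n2 n8, n2 n4, n2 n7, n4 n9, n1 n8, n3 n6, n1 n5; total weight 2+4+7+7+10+15+19+21 = 85.

85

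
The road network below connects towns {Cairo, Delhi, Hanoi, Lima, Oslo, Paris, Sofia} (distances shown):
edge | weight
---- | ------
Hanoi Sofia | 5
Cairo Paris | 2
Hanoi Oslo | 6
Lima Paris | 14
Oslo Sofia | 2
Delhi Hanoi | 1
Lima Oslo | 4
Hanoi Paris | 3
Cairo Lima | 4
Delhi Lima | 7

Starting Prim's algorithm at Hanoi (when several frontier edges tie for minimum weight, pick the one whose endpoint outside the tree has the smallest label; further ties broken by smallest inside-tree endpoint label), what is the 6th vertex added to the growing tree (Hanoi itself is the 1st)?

Oslo

Prim, starting at Hanoi.
Step 1: cheapest edge leaving the tree is Delhi Hanoi (1); add Delhi.
Step 2: cheapest edge leaving the tree is Hanoi Paris (3); add Paris.
Step 3: cheapest edge leaving the tree is Cairo Paris (2); add Cairo.
Step 4: cheapest edge leaving the tree is Cairo Lima (4); add Lima.
Step 5: cheapest edge leaving the tree is Lima Oslo (4); add Oslo.
Step 6: cheapest edge leaving the tree is Oslo Sofia (2); add Sofia.
Vertex order: Hanoi, Delhi, Paris, Cairo, Lima, Oslo, Sofia. The 6th vertex is Oslo.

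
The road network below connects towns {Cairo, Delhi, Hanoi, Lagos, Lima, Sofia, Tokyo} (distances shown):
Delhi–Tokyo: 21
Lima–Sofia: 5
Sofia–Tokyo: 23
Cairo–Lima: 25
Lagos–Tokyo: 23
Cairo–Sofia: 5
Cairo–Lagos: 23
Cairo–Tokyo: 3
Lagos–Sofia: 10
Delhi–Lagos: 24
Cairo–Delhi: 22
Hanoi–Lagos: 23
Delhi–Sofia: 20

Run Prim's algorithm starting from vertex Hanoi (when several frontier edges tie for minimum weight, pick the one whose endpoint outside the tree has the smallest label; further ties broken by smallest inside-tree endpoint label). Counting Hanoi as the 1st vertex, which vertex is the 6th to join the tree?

Lima

Grow the tree from Hanoi using Prim:
Step 1: cheapest edge leaving the tree is Hanoi–Lagos (23); add Lagos.
Step 2: cheapest edge leaving the tree is Lagos–Sofia (10); add Sofia.
Step 3: cheapest edge leaving the tree is Cairo–Sofia (5); add Cairo.
Step 4: cheapest edge leaving the tree is Cairo–Tokyo (3); add Tokyo.
Step 5: cheapest edge leaving the tree is Lima–Sofia (5); add Lima.
Step 6: cheapest edge leaving the tree is Delhi–Sofia (20); add Delhi.
Vertex order: Hanoi, Lagos, Sofia, Cairo, Tokyo, Lima, Delhi. The 6th vertex is Lima.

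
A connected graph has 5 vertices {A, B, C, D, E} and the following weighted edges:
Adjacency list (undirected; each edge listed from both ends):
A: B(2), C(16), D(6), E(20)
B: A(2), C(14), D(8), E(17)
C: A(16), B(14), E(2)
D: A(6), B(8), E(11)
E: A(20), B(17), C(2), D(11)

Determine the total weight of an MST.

21

Sort edges by weight, then run Kruskal:
A-B (2): add. Components now {A,B} {C} {D} {E}
C-E (2): add. Components now {A,B} {C,E} {D}
A-D (6): add. Components now {A,B,D} {C,E}
B-D (8): skip — B and D already connected.
D-E (11): add. Components now {A,B,C,D,E}
MST edges: A-B, C-E, A-D, D-E; total weight 2+2+6+11 = 21.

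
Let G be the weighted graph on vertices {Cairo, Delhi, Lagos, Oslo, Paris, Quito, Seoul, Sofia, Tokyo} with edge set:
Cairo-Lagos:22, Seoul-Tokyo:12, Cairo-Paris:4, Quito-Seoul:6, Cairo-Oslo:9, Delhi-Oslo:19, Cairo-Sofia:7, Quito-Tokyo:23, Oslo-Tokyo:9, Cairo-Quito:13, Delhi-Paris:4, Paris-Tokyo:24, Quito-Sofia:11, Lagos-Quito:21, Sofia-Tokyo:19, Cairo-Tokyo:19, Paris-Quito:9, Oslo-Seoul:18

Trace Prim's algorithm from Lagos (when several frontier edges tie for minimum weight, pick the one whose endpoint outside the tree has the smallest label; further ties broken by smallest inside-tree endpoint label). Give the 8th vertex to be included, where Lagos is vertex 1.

Oslo

Grow the tree from Lagos using Prim:
Step 1: cheapest edge leaving the tree is Lagos-Quito (21); add Quito.
Step 2: cheapest edge leaving the tree is Quito-Seoul (6); add Seoul.
Step 3: cheapest edge leaving the tree is Paris-Quito (9); add Paris.
Step 4: cheapest edge leaving the tree is Cairo-Paris (4); add Cairo.
Step 5: cheapest edge leaving the tree is Delhi-Paris (4); add Delhi.
Step 6: cheapest edge leaving the tree is Cairo-Sofia (7); add Sofia.
Step 7: cheapest edge leaving the tree is Cairo-Oslo (9); add Oslo.
Step 8: cheapest edge leaving the tree is Oslo-Tokyo (9); add Tokyo.
Vertex order: Lagos, Quito, Seoul, Paris, Cairo, Delhi, Sofia, Oslo, Tokyo. The 8th vertex is Oslo.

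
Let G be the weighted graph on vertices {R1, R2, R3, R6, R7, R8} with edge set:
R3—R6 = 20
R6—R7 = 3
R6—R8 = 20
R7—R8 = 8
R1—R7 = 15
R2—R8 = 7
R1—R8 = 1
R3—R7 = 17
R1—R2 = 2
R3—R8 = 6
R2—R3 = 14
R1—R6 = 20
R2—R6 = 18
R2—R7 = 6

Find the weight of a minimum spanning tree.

Sort edges by weight, then run Kruskal:
R1—R8 (1): add — endpoints in different components.
R1—R2 (2): add — endpoints in different components.
R6—R7 (3): add — endpoints in different components.
R2—R7 (6): add — endpoints in different components.
R3—R8 (6): add — endpoints in different components.
MST edges: R1—R8, R1—R2, R6—R7, R2—R7, R3—R8; total weight 1+2+3+6+6 = 18.

18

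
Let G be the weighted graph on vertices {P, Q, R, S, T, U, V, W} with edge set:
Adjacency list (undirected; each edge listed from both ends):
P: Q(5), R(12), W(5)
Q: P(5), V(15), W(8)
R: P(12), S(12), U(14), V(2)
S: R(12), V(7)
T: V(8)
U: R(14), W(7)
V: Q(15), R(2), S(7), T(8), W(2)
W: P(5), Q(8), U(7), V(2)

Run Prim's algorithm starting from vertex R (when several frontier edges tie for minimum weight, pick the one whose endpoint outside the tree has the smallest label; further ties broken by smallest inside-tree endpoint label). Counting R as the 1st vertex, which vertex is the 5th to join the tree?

Q

Grow the tree from R using Prim:
Step 1: frontier [R-V 2, P-R 12, R-S 12, R-U 14] → take R-V (2); add V.
Step 2: frontier [P-R 12, R-S 12, R-U 14, V-W 2, S-V 7, T-V 8, Q-V 15] → take V-W (2); add W.
Step 3: frontier [P-R 12, R-S 12, R-U 14, S-V 7, T-V 8, Q-V 15, P-W 5, U-W 7, Q-W 8] → take P-W (5); add P.
Step 4: frontier [P-Q 5, R-S 12, R-U 14, S-V 7, T-V 8, Q-V 15, U-W 7, Q-W 8] → take P-Q (5); add Q.
Step 5: frontier [R-S 12, R-U 14, S-V 7, T-V 8, U-W 7] → take S-V (7); add S.
Step 6: frontier [R-U 14, T-V 8, U-W 7] → take U-W (7); add U.
Step 7: frontier [T-V 8] → take T-V (8); add T.
Vertex order: R, V, W, P, Q, S, U, T. The 5th vertex is Q.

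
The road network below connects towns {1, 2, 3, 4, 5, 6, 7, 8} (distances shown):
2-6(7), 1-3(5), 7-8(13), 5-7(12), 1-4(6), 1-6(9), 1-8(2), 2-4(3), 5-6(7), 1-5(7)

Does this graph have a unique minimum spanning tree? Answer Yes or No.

No

Kruskal's algorithm — process edges by increasing weight (ties by edge label):
1-8 (2): add — endpoints in different components.
2-4 (3): add — endpoints in different components.
1-3 (5): add — endpoints in different components.
1-4 (6): add — endpoints in different components.
1-5 (7): add — endpoints in different components.
2-6 (7): add — endpoints in different components.
5-6 (7): skip — 5 and 6 already connected.
1-6 (9): skip — 1 and 6 already connected.
5-7 (12): add — endpoints in different components.
Non-tree edge 5-6 has weight 7, equal to the heaviest edge on its tree cycle — swapping gives another MST of the same weight. Not unique.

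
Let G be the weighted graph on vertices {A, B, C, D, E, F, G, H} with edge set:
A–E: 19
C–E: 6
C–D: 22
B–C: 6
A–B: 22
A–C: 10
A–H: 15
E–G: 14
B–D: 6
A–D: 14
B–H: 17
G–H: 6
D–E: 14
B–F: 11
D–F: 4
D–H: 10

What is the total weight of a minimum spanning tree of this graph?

48

Kruskal's algorithm — process edges by increasing weight (ties by edge label):
D–F (4): add — endpoints in different components.
B–C (6): add — endpoints in different components.
B–D (6): add — endpoints in different components.
C–E (6): add — endpoints in different components.
G–H (6): add — endpoints in different components.
A–C (10): add — endpoints in different components.
D–H (10): add — endpoints in different components.
MST edges: D–F, B–C, B–D, C–E, G–H, A–C, D–H; total weight 4+6+6+6+6+10+10 = 48.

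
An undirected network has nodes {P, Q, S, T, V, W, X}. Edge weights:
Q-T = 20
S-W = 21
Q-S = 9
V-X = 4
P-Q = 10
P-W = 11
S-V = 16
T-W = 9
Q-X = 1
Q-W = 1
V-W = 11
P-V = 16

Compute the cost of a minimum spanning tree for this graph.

Kruskal's algorithm — process edges by increasing weight (ties by edge label):
Q-W (1): add — endpoints in different components.
Q-X (1): add — endpoints in different components.
V-X (4): add — endpoints in different components.
Q-S (9): add — endpoints in different components.
T-W (9): add — endpoints in different components.
P-Q (10): add — endpoints in different components.
MST edges: Q-W, Q-X, V-X, Q-S, T-W, P-Q; total weight 1+1+4+9+9+10 = 34.

34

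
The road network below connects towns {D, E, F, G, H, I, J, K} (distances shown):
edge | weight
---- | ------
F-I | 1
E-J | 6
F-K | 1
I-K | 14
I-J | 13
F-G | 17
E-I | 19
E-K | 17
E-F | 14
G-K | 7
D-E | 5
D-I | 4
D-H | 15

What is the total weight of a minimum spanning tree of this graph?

Sort edges by weight, then run Kruskal:
F-I (1): add — endpoints in different components.
F-K (1): add — endpoints in different components.
D-I (4): add — endpoints in different components.
D-E (5): add — endpoints in different components.
E-J (6): add — endpoints in different components.
G-K (7): add — endpoints in different components.
I-J (13): skip — I and J already connected.
E-F (14): skip — E and F already connected.
I-K (14): skip — I and K already connected.
D-H (15): add — endpoints in different components.
MST edges: F-I, F-K, D-I, D-E, E-J, G-K, D-H; total weight 1+1+4+5+6+7+15 = 39.

39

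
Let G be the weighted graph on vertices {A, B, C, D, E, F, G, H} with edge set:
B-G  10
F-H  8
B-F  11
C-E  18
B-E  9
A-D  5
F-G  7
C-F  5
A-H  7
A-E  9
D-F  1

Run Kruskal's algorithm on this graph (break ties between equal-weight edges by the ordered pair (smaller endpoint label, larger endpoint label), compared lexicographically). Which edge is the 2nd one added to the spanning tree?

Sort edges by weight, then run Kruskal:
D-F (1): add — endpoints in different components.
A-D (5): add — endpoints in different components.
C-F (5): add — endpoints in different components.
A-H (7): add — endpoints in different components.
F-G (7): add — endpoints in different components.
F-H (8): skip — F and H already connected.
A-E (9): add — endpoints in different components.
B-E (9): add — endpoints in different components.
The 2nd edge added is A-D.

A-D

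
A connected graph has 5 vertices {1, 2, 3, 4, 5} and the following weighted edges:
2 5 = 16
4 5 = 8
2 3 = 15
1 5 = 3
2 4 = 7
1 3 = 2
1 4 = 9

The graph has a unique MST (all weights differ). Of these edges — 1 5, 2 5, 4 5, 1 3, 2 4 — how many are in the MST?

4

Kruskal: consider edges lightest-first.
1 3 (2): add — endpoints in different components.
1 5 (3): add — endpoints in different components.
2 4 (7): add — endpoints in different components.
4 5 (8): add — endpoints in different components.
MST edge set: {1 3, 1 5, 2 4, 4 5}.
Of the listed edges, {1 5, 4 5, 1 3, 2 4} are in the MST → 4.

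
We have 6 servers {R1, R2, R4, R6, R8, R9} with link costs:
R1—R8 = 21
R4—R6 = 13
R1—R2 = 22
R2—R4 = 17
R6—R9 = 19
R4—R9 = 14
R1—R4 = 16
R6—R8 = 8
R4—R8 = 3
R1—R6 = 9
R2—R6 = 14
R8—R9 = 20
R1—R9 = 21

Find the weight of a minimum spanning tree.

Prim, starting at R9.
Step 1: cheapest edge leaving the tree is R4—R9 (14); add R4.
Step 2: cheapest edge leaving the tree is R4—R8 (3); add R8.
Step 3: cheapest edge leaving the tree is R6—R8 (8); add R6.
Step 4: cheapest edge leaving the tree is R1—R6 (9); add R1.
Step 5: cheapest edge leaving the tree is R2—R6 (14); add R2.
MST edges: R4—R9, R4—R8, R6—R8, R1—R6, R2—R6; total weight 14+3+8+9+14 = 48.

48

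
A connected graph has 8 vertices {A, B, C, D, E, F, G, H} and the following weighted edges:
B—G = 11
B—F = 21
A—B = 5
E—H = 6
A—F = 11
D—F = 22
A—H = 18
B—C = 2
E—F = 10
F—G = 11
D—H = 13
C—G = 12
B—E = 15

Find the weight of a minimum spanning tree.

Prim, starting at B.
Step 1: frontier [B—C 2, A—B 5, B—G 11, B—E 15, B—F 21] → take B—C (2); add C.
Step 2: frontier [A—B 5, B—G 11, B—E 15, B—F 21, C—G 12] → take A—B (5); add A.
Step 3: frontier [A—F 11, A—H 18, B—G 11, B—E 15, B—F 21, C—G 12] → take A—F (11); add F.
Step 4: frontier [A—H 18, B—G 11, B—E 15, C—G 12, E—F 10, F—G 11, D—F 22] → take E—F (10); add E.
Step 5: frontier [A—H 18, B—G 11, C—G 12, E—H 6, F—G 11, D—F 22] → take E—H (6); add H.
Step 6: frontier [B—G 11, C—G 12, F—G 11, D—F 22, D—H 13] → take B—G (11); add G.
Step 7: frontier [D—F 22, D—H 13] → take D—H (13); add D.
MST edges: B—C, A—B, A—F, E—F, E—H, B—G, D—H; total weight 2+5+11+10+6+11+13 = 58.

58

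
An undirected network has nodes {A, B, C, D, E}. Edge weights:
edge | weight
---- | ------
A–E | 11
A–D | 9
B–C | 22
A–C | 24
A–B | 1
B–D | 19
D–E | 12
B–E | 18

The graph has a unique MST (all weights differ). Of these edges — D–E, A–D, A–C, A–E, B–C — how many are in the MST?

Kruskal: consider edges lightest-first.
A–B (1): add. Components now {A,B} {C} {D} {E}
A–D (9): add. Components now {A,B,D} {C} {E}
A–E (11): add. Components now {A,B,D,E} {C}
D–E (12): skip — D and E already connected.
B–E (18): skip — B and E already connected.
B–D (19): skip — B and D already connected.
B–C (22): add. Components now {A,B,C,D,E}
MST edge set: {A–B, A–D, A–E, B–C}.
Of the listed edges, {A–D, A–E, B–C} are in the MST → 3.

3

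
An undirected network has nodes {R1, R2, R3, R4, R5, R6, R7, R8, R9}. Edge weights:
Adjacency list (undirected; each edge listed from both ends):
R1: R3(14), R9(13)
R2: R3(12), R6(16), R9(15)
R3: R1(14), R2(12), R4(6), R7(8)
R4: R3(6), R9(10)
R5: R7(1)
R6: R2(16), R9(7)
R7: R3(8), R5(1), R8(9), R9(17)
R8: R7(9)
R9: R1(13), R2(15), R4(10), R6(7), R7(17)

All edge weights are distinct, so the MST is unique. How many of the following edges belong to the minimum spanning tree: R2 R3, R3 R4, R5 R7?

Kruskal's algorithm — process edges by increasing weight (ties by edge label):
R5 R7 (1): add — endpoints in different components.
R3 R4 (6): add — endpoints in different components.
R6 R9 (7): add — endpoints in different components.
R3 R7 (8): add — endpoints in different components.
R7 R8 (9): add — endpoints in different components.
R4 R9 (10): add — endpoints in different components.
R2 R3 (12): add — endpoints in different components.
R1 R9 (13): add — endpoints in different components.
MST edge set: {R5 R7, R3 R4, R6 R9, R3 R7, R7 R8, R4 R9, R2 R3, R1 R9}.
Of the listed edges, {R2 R3, R3 R4, R5 R7} are in the MST → 3.

3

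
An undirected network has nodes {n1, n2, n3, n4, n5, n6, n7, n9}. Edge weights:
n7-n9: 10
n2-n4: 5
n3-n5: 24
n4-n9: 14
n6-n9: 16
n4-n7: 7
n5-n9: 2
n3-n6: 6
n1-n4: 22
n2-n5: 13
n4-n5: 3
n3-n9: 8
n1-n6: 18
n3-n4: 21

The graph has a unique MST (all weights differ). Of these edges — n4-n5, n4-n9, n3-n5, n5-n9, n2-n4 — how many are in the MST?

Kruskal's algorithm — process edges by increasing weight (ties by edge label):
n5-n9 (2): add — endpoints in different components.
n4-n5 (3): add — endpoints in different components.
n2-n4 (5): add — endpoints in different components.
n3-n6 (6): add — endpoints in different components.
n4-n7 (7): add — endpoints in different components.
n3-n9 (8): add — endpoints in different components.
n7-n9 (10): skip — n9 and n7 already connected.
n2-n5 (13): skip — n5 and n2 already connected.
n4-n9 (14): skip — n9 and n4 already connected.
n6-n9 (16): skip — n9 and n6 already connected.
n1-n6 (18): add — endpoints in different components.
MST edge set: {n5-n9, n4-n5, n2-n4, n3-n6, n4-n7, n3-n9, n1-n6}.
Of the listed edges, {n4-n5, n5-n9, n2-n4} are in the MST → 3.

3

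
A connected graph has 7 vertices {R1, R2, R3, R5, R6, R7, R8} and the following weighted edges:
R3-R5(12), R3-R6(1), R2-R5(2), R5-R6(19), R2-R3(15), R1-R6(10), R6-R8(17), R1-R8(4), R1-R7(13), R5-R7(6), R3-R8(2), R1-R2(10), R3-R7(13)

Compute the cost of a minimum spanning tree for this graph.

25

Prim, starting at R7.
Step 1: frontier [R5-R7 6, R1-R7 13, R3-R7 13] → take R5-R7 (6); add R5.
Step 2: frontier [R2-R5 2, R3-R5 12, R5-R6 19, R1-R7 13, R3-R7 13] → take R2-R5 (2); add R2.
Step 3: frontier [R1-R2 10, R2-R3 15, R3-R5 12, R5-R6 19, R1-R7 13, R3-R7 13] → take R1-R2 (10); add R1.
Step 4: frontier [R1-R8 4, R1-R6 10, R2-R3 15, R3-R5 12, R5-R6 19, R3-R7 13] → take R1-R8 (4); add R8.
Step 5: frontier [R1-R6 10, R2-R3 15, R3-R5 12, R5-R6 19, R3-R7 13, R3-R8 2, R6-R8 17] → take R3-R8 (2); add R3.
Step 6: frontier [R1-R6 10, R3-R6 1, R5-R6 19, R6-R8 17] → take R3-R6 (1); add R6.
MST edges: R5-R7, R2-R5, R1-R2, R1-R8, R3-R8, R3-R6; total weight 6+2+10+4+2+1 = 25.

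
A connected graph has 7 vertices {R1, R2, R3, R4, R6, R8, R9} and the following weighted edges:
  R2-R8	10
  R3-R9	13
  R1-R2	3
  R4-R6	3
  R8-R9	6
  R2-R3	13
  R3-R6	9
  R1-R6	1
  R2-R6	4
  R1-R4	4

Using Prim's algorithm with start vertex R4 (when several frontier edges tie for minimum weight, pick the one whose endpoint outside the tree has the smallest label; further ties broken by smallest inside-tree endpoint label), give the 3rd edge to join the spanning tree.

R1-R2

Prim, starting at R4.
Step 1: frontier [R4-R6 3, R1-R4 4] → take R4-R6 (3); add R6.
Step 2: frontier [R1-R4 4, R1-R6 1, R2-R6 4, R3-R6 9] → take R1-R6 (1); add R1.
Step 3: frontier [R1-R2 3, R2-R6 4, R3-R6 9] → take R1-R2 (3); add R2.
Step 4: frontier [R2-R8 10, R2-R3 13, R3-R6 9] → take R3-R6 (9); add R3.
Step 5: frontier [R2-R8 10, R3-R9 13] → take R2-R8 (10); add R8.
Step 6: frontier [R3-R9 13, R8-R9 6] → take R8-R9 (6); add R9.
The 3rd edge added is R1-R2.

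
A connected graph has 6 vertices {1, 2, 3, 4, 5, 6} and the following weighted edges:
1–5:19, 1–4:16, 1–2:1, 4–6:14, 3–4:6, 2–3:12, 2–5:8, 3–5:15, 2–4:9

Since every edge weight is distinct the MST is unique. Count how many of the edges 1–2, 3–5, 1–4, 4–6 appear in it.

Kruskal: consider edges lightest-first.
1–2 (1): add — endpoints in different components.
3–4 (6): add — endpoints in different components.
2–5 (8): add — endpoints in different components.
2–4 (9): add — endpoints in different components.
2–3 (12): skip — 2 and 3 already connected.
4–6 (14): add — endpoints in different components.
MST edge set: {1–2, 3–4, 2–5, 2–4, 4–6}.
Of the listed edges, {1–2, 4–6} are in the MST → 2.

2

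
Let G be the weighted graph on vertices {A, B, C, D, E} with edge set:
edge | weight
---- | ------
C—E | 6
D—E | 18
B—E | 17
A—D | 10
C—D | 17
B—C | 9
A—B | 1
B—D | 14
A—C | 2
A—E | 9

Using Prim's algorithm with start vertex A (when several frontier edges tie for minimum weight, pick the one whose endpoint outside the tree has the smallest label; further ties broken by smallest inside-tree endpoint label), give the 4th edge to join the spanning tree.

Prim's algorithm from A:
Step 1: frontier [A—B 1, A—C 2, A—E 9, A—D 10] → take A—B (1); add B.
Step 2: frontier [A—C 2, A—E 9, A—D 10, B—C 9, B—D 14, B—E 17] → take A—C (2); add C.
Step 3: frontier [A—E 9, A—D 10, B—D 14, B—E 17, C—E 6, C—D 17] → take C—E (6); add E.
Step 4: frontier [A—D 10, B—D 14, C—D 17, D—E 18] → take A—D (10); add D.
The 4th edge added is A—D.

A-D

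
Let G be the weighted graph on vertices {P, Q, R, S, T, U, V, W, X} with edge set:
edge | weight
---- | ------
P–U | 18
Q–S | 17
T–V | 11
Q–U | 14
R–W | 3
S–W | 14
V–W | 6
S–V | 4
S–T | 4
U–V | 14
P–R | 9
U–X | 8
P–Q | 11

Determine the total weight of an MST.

59

Sort edges by weight, then run Kruskal:
R–W (3): add — endpoints in different components.
S–T (4): add — endpoints in different components.
S–V (4): add — endpoints in different components.
V–W (6): add — endpoints in different components.
U–X (8): add — endpoints in different components.
P–R (9): add — endpoints in different components.
P–Q (11): add — endpoints in different components.
T–V (11): skip — T and V already connected.
Q–U (14): add — endpoints in different components.
MST edges: R–W, S–T, S–V, V–W, U–X, P–R, P–Q, Q–U; total weight 3+4+4+6+8+9+11+14 = 59.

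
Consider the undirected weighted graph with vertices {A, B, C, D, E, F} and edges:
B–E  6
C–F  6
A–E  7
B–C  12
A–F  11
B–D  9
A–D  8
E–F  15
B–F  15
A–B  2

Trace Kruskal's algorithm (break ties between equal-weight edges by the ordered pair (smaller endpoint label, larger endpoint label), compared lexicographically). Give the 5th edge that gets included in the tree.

Sort edges by weight, then run Kruskal:
A–B (2): add — endpoints in different components.
B–E (6): add — endpoints in different components.
C–F (6): add — endpoints in different components.
A–E (7): skip — A and E already connected.
A–D (8): add — endpoints in different components.
B–D (9): skip — B and D already connected.
A–F (11): add — endpoints in different components.
The 5th edge added is A–F.

A-F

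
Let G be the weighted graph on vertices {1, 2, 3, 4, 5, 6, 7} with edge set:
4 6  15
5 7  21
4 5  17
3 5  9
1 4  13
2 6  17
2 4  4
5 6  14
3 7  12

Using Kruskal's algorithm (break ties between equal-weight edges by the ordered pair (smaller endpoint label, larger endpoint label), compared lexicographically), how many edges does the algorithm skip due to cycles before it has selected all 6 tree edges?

0

Kruskal's algorithm — process edges by increasing weight (ties by edge label):
2 4 (4): add — endpoints in different components.
3 5 (9): add — endpoints in different components.
3 7 (12): add — endpoints in different components.
1 4 (13): add — endpoints in different components.
5 6 (14): add — endpoints in different components.
4 6 (15): add — endpoints in different components.
Edges rejected before the tree was complete: 0.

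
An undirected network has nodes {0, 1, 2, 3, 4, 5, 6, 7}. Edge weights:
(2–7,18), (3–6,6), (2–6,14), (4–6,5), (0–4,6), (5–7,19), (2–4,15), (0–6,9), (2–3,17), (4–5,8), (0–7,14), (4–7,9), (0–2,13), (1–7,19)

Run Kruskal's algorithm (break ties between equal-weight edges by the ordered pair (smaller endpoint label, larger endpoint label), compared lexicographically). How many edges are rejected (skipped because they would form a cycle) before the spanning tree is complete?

Kruskal: consider edges lightest-first.
4–6 (5): add — endpoints in different components.
0–4 (6): add — endpoints in different components.
3–6 (6): add — endpoints in different components.
4–5 (8): add — endpoints in different components.
0–6 (9): skip — 0 and 6 already connected.
4–7 (9): add — endpoints in different components.
0–2 (13): add — endpoints in different components.
0–7 (14): skip — 0 and 7 already connected.
2–6 (14): skip — 2 and 6 already connected.
2–4 (15): skip — 2 and 4 already connected.
2–3 (17): skip — 2 and 3 already connected.
2–7 (18): skip — 2 and 7 already connected.
1–7 (19): add — endpoints in different components.
Edges rejected before the tree was complete: 6.

6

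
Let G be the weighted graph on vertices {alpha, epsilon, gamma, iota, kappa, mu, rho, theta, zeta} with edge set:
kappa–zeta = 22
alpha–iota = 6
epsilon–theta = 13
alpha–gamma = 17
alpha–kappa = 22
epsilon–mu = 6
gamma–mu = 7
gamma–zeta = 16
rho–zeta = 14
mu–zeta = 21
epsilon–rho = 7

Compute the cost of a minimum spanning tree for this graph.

Grow the tree from zeta using Prim:
Step 1: cheapest edge leaving the tree is rho–zeta (14); add rho.
Step 2: cheapest edge leaving the tree is epsilon–rho (7); add epsilon.
Step 3: cheapest edge leaving the tree is epsilon–mu (6); add mu.
Step 4: cheapest edge leaving the tree is gamma–mu (7); add gamma.
Step 5: cheapest edge leaving the tree is epsilon–theta (13); add theta.
Step 6: cheapest edge leaving the tree is alpha–gamma (17); add alpha.
Step 7: cheapest edge leaving the tree is alpha–iota (6); add iota.
Step 8: cheapest edge leaving the tree is alpha–kappa (22); add kappa.
MST edges: rho–zeta, epsilon–rho, epsilon–mu, gamma–mu, epsilon–theta, alpha–gamma, alpha–iota, alpha–kappa; total weight 14+7+6+7+13+17+6+22 = 92.

92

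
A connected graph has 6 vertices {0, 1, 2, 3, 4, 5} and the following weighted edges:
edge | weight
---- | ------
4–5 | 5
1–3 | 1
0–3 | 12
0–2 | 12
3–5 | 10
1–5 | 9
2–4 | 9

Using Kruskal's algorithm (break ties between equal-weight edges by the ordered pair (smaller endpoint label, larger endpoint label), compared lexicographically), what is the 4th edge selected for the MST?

2-4

Kruskal's algorithm — process edges by increasing weight (ties by edge label):
1–3 (1): add — endpoints in different components.
4–5 (5): add — endpoints in different components.
1–5 (9): add — endpoints in different components.
2–4 (9): add — endpoints in different components.
3–5 (10): skip — 3 and 5 already connected.
0–2 (12): add — endpoints in different components.
The 4th edge added is 2–4.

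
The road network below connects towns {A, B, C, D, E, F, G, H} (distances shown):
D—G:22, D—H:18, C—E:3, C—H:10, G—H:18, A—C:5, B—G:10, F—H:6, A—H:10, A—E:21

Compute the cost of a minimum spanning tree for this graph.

70

Prim's algorithm from D:
Step 1: frontier [D—H 18, D—G 22] → take D—H (18); add H.
Step 2: frontier [D—G 22, F—H 6, A—H 10, C—H 10, G—H 18] → take F—H (6); add F.
Step 3: frontier [D—G 22, A—H 10, C—H 10, G—H 18] → take A—H (10); add A.
Step 4: frontier [A—C 5, A—E 21, D—G 22, C—H 10, G—H 18] → take A—C (5); add C.
Step 5: frontier [A—E 21, C—E 3, D—G 22, G—H 18] → take C—E (3); add E.
Step 6: frontier [D—G 22, G—H 18] → take G—H (18); add G.
Step 7: frontier [B—G 10] → take B—G (10); add B.
MST edges: D—H, F—H, A—H, A—C, C—E, G—H, B—G; total weight 18+6+10+5+3+18+10 = 70.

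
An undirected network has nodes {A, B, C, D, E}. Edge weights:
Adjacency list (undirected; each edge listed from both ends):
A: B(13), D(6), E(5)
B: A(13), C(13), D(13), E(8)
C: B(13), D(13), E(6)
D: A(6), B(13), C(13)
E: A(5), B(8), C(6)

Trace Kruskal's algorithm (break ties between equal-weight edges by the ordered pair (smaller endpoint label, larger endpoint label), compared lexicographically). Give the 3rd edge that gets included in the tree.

Kruskal: consider edges lightest-first.
A-E (5): add. Components now {A,E} {B} {C} {D}
A-D (6): add. Components now {A,D,E} {B} {C}
C-E (6): add. Components now {A,C,D,E} {B}
B-E (8): add. Components now {A,B,C,D,E}
The 3rd edge added is C-E.

C-E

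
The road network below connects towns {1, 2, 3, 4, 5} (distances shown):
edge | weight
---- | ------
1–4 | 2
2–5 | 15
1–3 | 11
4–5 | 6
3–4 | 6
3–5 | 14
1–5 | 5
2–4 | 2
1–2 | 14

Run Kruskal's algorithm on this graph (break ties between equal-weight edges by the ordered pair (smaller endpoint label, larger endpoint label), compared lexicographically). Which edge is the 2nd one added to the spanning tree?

2-4

Sort edges by weight, then run Kruskal:
1–4 (2): add. Components now {1,4} {2} {3} {5}
2–4 (2): add. Components now {1,2,4} {3} {5}
1–5 (5): add. Components now {1,2,4,5} {3}
3–4 (6): add. Components now {1,2,3,4,5}
The 2nd edge added is 2–4.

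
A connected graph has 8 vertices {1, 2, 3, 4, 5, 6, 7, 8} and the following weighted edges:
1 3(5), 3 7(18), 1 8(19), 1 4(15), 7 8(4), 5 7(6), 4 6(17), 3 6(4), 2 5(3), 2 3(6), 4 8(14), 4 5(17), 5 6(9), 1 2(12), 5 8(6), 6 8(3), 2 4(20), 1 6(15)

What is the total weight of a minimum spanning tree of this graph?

39

Kruskal's algorithm — process edges by increasing weight (ties by edge label):
2 5 (3): add — endpoints in different components.
6 8 (3): add — endpoints in different components.
3 6 (4): add — endpoints in different components.
7 8 (4): add — endpoints in different components.
1 3 (5): add — endpoints in different components.
2 3 (6): add — endpoints in different components.
5 7 (6): skip — 5 and 7 already connected.
5 8 (6): skip — 5 and 8 already connected.
5 6 (9): skip — 5 and 6 already connected.
1 2 (12): skip — 1 and 2 already connected.
4 8 (14): add — endpoints in different components.
MST edges: 2 5, 6 8, 3 6, 7 8, 1 3, 2 3, 4 8; total weight 3+3+4+4+5+6+14 = 39.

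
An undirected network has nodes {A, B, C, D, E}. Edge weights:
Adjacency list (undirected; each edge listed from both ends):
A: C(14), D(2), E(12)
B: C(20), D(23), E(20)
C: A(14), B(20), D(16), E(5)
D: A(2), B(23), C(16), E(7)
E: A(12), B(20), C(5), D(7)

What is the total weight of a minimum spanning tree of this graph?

Kruskal's algorithm — process edges by increasing weight (ties by edge label):
A–D (2): add. Components now {A,D} {B} {C} {E}
C–E (5): add. Components now {A,D} {B} {C,E}
D–E (7): add. Components now {A,C,D,E} {B}
A–E (12): skip — A and E already connected.
A–C (14): skip — A and C already connected.
C–D (16): skip — C and D already connected.
B–C (20): add. Components now {A,B,C,D,E}
MST edges: A–D, C–E, D–E, B–C; total weight 2+5+7+20 = 34.

34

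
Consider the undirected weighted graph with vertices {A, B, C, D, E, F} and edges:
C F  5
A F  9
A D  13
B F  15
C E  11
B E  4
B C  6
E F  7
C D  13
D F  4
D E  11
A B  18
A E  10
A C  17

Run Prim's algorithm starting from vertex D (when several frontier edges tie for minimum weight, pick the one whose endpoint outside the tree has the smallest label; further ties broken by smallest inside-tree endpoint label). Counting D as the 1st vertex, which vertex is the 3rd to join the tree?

Grow the tree from D using Prim:
Step 1: cheapest edge leaving the tree is D F (4); add F.
Step 2: cheapest edge leaving the tree is C F (5); add C.
Step 3: cheapest edge leaving the tree is B C (6); add B.
Step 4: cheapest edge leaving the tree is B E (4); add E.
Step 5: cheapest edge leaving the tree is A F (9); add A.
Vertex order: D, F, C, B, E, A. The 3rd vertex is C.

C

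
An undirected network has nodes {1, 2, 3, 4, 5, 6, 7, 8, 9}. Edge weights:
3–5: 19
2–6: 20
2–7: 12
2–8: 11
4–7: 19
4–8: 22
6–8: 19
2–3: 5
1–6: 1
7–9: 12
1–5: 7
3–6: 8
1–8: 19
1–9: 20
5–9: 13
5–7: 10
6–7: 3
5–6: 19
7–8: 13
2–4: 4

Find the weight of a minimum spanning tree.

Prim's algorithm from 3:
Step 1: cheapest edge leaving the tree is 2–3 (5); add 2.
Step 2: cheapest edge leaving the tree is 2–4 (4); add 4.
Step 3: cheapest edge leaving the tree is 3–6 (8); add 6.
Step 4: cheapest edge leaving the tree is 1–6 (1); add 1.
Step 5: cheapest edge leaving the tree is 6–7 (3); add 7.
Step 6: cheapest edge leaving the tree is 1–5 (7); add 5.
Step 7: cheapest edge leaving the tree is 2–8 (11); add 8.
Step 8: cheapest edge leaving the tree is 7–9 (12); add 9.
MST edges: 2–3, 2–4, 3–6, 1–6, 6–7, 1–5, 2–8, 7–9; total weight 5+4+8+1+3+7+11+12 = 51.

51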